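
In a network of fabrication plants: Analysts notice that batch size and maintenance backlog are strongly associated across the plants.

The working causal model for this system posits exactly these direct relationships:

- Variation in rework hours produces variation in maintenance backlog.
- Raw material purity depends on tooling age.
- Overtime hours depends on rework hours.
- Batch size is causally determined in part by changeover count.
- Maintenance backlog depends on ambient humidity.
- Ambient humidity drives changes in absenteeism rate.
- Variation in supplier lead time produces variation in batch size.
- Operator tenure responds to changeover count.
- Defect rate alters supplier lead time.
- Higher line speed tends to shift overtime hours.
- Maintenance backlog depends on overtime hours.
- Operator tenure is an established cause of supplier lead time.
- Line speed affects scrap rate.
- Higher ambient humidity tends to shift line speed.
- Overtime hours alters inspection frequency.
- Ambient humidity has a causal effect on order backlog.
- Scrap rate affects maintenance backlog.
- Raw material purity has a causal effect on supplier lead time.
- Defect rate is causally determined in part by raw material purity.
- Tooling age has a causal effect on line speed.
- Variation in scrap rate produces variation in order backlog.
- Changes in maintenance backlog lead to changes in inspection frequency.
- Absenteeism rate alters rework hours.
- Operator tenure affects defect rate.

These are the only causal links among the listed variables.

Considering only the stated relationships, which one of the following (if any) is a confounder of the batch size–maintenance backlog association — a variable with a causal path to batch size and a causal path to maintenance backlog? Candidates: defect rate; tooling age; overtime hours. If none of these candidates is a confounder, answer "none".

tooling age

Tooling age causes batch size (tooling age → raw material purity → supplier lead time → batch size) and also causes maintenance backlog (tooling age → line speed → scrap rate → maintenance backlog); it is a common cause of both.
Each of the other candidates lacks a causal path to at least one of batch size and maintenance backlog, so they do not confound the relationship.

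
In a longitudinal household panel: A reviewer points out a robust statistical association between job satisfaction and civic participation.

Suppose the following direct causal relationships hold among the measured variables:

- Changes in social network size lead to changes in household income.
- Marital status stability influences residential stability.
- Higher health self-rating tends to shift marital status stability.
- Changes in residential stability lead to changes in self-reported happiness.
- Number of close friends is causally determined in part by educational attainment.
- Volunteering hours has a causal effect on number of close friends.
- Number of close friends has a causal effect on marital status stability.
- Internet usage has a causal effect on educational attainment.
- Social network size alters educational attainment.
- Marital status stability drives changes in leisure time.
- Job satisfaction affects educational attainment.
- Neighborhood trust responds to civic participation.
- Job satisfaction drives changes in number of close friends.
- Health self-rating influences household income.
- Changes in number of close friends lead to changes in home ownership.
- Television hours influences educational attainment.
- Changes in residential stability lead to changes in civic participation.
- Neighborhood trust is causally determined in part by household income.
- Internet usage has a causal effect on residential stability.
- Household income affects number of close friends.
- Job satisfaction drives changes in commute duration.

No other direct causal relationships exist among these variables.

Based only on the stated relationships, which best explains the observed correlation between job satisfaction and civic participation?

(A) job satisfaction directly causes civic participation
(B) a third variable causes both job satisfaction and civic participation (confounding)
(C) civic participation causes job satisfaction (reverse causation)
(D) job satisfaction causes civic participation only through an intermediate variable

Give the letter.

D

Job satisfaction reaches civic participation through job satisfaction → number of close friends → marital status stability → residential stability → civic participation — an indirect causal chain with no direct job satisfaction → civic participation link. No variable causes both job satisfaction and civic participation, so confounding is ruled out; the effect is mediated.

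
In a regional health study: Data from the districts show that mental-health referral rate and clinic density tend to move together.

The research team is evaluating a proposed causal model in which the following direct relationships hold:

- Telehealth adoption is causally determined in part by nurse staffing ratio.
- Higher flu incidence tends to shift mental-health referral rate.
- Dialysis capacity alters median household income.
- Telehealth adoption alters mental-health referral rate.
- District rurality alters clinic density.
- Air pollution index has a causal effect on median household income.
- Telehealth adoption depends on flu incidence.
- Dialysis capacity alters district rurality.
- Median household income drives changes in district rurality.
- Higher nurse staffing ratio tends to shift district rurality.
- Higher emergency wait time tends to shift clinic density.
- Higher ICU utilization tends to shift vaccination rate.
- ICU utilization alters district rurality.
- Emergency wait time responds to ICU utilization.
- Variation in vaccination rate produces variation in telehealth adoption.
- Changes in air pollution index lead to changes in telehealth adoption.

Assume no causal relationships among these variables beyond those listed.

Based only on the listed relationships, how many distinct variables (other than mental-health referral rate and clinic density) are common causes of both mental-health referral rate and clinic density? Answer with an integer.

The common causes are: ICU utilization (to mental-health referral rate via ICU utilization → vaccination rate → telehealth adoption → mental-health referral rate; to clinic density via ICU utilization → emergency wait time → clinic density); air pollution index (to mental-health referral rate via air pollution index → telehealth adoption → mental-health referral rate; to clinic density via air pollution index → median household income → district rurality → clinic density); nurse staffing ratio (to mental-health referral rate via nurse staffing ratio → telehealth adoption → mental-health referral rate; to clinic density via nurse staffing ratio → district rurality → clinic density).
Every other variable lacks a causal path to at least one of mental-health referral rate and clinic density.

3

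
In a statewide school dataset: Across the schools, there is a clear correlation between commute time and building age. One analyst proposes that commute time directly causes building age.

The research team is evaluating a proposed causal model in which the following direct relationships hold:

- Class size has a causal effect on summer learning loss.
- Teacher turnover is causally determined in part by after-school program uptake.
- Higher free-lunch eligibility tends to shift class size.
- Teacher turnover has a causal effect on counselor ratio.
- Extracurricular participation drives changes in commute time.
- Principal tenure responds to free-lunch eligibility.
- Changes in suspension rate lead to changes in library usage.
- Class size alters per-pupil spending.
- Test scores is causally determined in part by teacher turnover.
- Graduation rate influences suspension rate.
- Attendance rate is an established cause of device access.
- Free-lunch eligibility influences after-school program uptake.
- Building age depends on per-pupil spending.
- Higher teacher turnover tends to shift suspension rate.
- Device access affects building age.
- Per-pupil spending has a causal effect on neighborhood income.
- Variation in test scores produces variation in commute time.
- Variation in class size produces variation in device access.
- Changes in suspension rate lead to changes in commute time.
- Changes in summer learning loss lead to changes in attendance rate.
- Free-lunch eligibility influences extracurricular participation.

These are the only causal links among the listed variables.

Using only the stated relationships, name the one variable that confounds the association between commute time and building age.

Free-lunch eligibility has a causal path to commute time (free-lunch eligibility → extracurricular participation → commute time) and a separate causal path to building age (free-lunch eligibility → class size → device access → building age), so it is a common cause of both.
No stated relationship gives commute time a causal route to building age, so the correlation is explained by the shared upstream cause rather than a direct effect.

free-lunch eligibility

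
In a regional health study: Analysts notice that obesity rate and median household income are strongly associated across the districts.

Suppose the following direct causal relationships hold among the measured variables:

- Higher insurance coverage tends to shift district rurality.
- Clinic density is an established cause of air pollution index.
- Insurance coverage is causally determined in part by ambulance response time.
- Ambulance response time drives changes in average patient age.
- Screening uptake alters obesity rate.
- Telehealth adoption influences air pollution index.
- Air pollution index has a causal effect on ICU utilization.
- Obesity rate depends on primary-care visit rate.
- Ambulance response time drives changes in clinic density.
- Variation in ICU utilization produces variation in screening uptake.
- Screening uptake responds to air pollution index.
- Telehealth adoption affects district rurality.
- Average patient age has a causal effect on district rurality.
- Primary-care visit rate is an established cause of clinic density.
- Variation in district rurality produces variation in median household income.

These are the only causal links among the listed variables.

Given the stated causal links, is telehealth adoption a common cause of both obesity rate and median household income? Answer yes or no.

yes

Telehealth adoption has a causal path to obesity rate (telehealth adoption → air pollution index → screening uptake → obesity rate) and to median household income (telehealth adoption → district rurality → median household income), so it is a common cause of both — a confounder.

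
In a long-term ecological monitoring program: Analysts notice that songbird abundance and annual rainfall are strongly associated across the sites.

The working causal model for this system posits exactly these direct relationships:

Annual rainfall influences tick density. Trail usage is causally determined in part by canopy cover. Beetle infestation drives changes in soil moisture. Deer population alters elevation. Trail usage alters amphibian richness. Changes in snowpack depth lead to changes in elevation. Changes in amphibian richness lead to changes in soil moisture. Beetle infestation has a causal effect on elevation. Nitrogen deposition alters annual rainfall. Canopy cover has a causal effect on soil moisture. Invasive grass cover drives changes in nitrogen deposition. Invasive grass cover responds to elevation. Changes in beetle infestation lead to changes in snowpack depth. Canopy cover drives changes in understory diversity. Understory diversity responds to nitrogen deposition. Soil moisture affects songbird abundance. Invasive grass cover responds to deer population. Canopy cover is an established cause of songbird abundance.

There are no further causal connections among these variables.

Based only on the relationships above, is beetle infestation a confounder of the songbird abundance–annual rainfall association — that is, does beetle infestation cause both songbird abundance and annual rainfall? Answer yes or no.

Beetle infestation has a causal path to songbird abundance (beetle infestation → soil moisture → songbird abundance) and to annual rainfall (beetle infestation → elevation → invasive grass cover → nitrogen deposition → annual rainfall), so it is a common cause of both — a confounder.

yes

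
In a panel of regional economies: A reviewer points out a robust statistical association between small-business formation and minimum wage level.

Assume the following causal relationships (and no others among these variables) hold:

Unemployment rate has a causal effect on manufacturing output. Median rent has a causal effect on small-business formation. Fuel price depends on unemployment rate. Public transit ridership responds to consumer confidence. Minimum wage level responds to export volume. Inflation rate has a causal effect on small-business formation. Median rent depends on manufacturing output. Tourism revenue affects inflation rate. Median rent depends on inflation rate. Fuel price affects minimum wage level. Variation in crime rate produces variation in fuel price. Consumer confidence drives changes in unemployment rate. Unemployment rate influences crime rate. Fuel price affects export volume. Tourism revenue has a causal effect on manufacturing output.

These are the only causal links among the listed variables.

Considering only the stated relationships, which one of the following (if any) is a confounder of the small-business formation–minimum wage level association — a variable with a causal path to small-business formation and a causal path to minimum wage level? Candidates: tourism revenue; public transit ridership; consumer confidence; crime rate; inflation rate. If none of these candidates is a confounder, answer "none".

Consumer confidence causes small-business formation (consumer confidence → unemployment rate → manufacturing output → median rent → small-business formation) and also causes minimum wage level (consumer confidence → unemployment rate → fuel price → minimum wage level); it is a common cause of both.
Each of the other candidates lacks a causal path to at least one of small-business formation and minimum wage level, so they do not confound the relationship.

consumer confidence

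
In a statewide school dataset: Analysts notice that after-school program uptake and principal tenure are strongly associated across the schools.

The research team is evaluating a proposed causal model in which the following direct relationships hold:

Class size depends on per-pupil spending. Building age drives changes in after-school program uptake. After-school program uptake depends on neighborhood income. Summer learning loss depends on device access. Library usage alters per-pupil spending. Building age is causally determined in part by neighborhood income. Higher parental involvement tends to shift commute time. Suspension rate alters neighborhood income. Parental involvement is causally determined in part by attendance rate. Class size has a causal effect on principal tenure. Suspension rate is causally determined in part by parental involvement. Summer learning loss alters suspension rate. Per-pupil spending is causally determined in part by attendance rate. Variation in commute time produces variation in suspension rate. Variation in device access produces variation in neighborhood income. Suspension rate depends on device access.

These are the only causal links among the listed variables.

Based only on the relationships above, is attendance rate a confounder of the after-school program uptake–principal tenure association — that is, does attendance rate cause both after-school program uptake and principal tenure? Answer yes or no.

yes

Attendance rate has a causal path to after-school program uptake (attendance rate → parental involvement → suspension rate → neighborhood income → after-school program uptake) and to principal tenure (attendance rate → per-pupil spending → class size → principal tenure), so it is a common cause of both — a confounder.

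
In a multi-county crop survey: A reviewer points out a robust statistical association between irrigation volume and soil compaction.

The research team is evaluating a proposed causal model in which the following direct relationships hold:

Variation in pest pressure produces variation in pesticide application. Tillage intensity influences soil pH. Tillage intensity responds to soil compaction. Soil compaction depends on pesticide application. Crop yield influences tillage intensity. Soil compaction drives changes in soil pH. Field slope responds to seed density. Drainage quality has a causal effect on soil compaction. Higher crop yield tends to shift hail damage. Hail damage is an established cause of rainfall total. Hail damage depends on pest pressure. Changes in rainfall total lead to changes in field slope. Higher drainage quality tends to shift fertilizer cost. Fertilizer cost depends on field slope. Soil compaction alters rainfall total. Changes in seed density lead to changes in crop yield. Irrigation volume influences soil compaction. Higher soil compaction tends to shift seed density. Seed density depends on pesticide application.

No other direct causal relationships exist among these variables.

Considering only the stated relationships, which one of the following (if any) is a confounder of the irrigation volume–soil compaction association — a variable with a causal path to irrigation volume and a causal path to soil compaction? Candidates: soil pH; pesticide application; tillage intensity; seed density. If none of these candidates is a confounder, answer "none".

None of the listed candidates has causal paths to both irrigation volume and soil compaction in the stated relationships, so none is a common cause.

none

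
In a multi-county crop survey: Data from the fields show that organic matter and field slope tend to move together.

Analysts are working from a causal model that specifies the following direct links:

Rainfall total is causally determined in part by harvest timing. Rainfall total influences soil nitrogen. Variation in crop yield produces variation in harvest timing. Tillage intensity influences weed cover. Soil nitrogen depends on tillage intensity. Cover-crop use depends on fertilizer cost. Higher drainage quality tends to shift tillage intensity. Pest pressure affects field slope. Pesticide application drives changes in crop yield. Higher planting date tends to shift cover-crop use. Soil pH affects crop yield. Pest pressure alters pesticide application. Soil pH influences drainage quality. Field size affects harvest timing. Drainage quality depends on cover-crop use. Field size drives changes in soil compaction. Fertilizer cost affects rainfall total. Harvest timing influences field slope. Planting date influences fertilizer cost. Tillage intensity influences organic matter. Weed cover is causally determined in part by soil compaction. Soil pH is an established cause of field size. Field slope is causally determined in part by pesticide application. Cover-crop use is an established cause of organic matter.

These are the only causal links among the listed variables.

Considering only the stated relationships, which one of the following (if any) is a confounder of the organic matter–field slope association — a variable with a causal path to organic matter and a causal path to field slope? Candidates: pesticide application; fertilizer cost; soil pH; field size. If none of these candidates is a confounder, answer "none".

soil pH

Soil pH causes organic matter (soil pH → drainage quality → tillage intensity → organic matter) and also causes field slope (soil pH → crop yield → harvest timing → field slope); it is a common cause of both.
Each of the other candidates lacks a causal path to at least one of organic matter and field slope, so they do not confound the relationship.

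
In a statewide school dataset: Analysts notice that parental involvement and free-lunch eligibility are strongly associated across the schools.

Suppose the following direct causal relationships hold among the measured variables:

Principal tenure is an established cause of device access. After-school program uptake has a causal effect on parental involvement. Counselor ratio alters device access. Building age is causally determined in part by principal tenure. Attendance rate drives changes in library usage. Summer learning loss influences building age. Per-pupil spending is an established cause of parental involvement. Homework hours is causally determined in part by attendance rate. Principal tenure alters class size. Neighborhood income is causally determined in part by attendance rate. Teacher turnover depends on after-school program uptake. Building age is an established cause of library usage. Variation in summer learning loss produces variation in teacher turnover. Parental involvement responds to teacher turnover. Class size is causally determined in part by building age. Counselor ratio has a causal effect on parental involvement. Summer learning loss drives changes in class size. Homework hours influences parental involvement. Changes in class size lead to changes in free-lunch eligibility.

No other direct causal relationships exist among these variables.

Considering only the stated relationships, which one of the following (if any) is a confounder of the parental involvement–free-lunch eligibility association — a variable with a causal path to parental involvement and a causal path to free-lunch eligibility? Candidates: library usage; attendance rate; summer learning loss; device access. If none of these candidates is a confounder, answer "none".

summer learning loss

Summer learning loss causes parental involvement (summer learning loss → teacher turnover → parental involvement) and also causes free-lunch eligibility (summer learning loss → class size → free-lunch eligibility); it is a common cause of both.
Each of the other candidates lacks a causal path to at least one of parental involvement and free-lunch eligibility, so they do not confound the relationship.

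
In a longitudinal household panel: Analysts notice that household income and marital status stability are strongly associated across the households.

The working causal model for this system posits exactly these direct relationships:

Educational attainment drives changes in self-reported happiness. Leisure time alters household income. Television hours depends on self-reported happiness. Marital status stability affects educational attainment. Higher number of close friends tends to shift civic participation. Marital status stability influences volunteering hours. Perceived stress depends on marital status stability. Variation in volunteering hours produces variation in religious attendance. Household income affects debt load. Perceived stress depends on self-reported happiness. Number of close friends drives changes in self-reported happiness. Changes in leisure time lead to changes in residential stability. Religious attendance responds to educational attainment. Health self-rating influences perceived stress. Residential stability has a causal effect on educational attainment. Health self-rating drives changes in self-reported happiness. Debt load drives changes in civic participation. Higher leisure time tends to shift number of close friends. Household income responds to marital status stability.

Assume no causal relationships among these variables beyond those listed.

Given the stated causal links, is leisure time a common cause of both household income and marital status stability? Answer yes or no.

Leisure time has no stated causal path to marital status stability. A confounder must cause both variables, so leisure time does not qualify.

no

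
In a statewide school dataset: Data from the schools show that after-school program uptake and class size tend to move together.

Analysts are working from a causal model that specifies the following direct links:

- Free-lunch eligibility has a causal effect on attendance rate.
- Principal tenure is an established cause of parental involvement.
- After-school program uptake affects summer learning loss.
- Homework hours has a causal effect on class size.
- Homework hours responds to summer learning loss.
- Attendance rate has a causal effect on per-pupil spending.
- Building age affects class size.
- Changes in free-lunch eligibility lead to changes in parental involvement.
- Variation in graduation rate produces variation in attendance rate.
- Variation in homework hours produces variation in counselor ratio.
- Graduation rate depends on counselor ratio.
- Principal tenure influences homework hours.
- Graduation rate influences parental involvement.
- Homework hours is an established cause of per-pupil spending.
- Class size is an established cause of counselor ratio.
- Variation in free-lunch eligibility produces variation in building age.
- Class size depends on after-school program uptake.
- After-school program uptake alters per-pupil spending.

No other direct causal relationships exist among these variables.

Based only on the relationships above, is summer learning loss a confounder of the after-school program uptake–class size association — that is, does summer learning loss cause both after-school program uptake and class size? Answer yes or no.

Summer learning loss has no stated causal path to after-school program uptake. A confounder must cause both variables, so summer learning loss does not qualify.

no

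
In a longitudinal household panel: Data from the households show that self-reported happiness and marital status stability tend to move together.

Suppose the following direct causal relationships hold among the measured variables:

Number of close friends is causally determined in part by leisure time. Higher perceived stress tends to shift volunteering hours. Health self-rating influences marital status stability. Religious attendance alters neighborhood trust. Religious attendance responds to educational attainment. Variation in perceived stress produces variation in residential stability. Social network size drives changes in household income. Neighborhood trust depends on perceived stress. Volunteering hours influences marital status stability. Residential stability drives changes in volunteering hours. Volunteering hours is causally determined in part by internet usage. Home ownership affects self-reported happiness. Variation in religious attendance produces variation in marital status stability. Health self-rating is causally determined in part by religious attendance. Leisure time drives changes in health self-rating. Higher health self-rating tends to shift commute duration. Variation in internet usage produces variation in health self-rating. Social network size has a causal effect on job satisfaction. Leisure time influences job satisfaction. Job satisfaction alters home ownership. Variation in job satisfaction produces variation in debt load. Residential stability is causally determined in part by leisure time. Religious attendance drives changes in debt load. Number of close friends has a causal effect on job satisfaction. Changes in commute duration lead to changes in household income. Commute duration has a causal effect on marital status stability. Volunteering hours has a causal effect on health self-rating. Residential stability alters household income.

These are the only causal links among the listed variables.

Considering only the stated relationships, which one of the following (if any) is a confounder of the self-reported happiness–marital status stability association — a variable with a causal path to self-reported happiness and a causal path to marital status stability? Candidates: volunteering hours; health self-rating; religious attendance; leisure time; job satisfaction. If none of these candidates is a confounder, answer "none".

Leisure time causes self-reported happiness (leisure time → job satisfaction → home ownership → self-reported happiness) and also causes marital status stability (leisure time → health self-rating → marital status stability); it is a common cause of both.
Each of the other candidates lacks a causal path to at least one of self-reported happiness and marital status stability, so they do not confound the relationship.

leisure time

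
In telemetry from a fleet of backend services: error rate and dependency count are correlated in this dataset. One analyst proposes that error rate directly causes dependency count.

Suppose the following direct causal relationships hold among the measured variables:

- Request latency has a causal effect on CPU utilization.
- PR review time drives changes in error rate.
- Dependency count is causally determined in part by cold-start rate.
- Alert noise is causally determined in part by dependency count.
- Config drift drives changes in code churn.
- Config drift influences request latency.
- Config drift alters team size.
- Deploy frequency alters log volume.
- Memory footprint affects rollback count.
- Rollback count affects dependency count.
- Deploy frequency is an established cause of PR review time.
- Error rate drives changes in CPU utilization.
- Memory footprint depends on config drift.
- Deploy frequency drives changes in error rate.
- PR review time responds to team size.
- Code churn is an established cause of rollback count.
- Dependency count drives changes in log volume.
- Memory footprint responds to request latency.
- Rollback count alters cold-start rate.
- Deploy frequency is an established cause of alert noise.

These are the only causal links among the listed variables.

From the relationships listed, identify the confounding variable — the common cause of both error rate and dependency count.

config drift

Config drift has a causal path to error rate (config drift → team size → PR review time → error rate) and a separate causal path to dependency count (config drift → code churn → rollback count → dependency count), so it is a common cause of both.
No stated relationship gives error rate a causal route to dependency count, so the correlation is explained by the shared upstream cause rather than a direct effect.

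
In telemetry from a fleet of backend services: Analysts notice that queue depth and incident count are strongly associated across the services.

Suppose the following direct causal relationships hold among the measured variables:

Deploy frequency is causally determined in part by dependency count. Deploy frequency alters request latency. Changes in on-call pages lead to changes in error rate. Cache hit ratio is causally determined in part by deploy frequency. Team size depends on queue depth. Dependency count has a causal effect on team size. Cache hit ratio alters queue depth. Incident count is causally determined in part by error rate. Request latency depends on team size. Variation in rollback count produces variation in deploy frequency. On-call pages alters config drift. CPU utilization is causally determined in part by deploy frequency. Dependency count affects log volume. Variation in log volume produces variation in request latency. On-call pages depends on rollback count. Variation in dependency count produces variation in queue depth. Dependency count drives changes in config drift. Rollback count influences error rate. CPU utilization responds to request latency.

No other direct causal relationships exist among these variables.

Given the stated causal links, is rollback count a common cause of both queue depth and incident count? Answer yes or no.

Rollback count has a causal path to queue depth (rollback count → deploy frequency → cache hit ratio → queue depth) and to incident count (rollback count → error rate → incident count), so it is a common cause of both — a confounder.

yes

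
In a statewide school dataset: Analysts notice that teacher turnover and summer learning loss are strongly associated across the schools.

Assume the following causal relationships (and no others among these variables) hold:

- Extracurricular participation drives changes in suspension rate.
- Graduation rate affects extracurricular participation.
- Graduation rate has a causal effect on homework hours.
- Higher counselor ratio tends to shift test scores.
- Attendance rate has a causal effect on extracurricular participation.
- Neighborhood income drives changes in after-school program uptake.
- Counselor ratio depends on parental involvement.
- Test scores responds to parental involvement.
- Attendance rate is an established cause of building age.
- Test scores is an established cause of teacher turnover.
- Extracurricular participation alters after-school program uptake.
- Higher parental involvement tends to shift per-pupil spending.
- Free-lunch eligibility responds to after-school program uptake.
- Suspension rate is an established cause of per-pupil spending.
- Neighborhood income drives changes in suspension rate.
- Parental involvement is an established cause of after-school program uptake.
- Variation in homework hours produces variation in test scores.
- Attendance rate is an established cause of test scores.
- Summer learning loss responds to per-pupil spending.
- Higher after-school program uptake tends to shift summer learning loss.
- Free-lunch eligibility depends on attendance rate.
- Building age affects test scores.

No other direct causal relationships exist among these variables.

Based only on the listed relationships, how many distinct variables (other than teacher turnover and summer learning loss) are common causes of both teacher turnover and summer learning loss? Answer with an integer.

The common causes are: attendance rate (to teacher turnover via attendance rate → test scores → teacher turnover; to summer learning loss via attendance rate → extracurricular participation → after-school program uptake → summer learning loss); graduation rate (to teacher turnover via graduation rate → homework hours → test scores → teacher turnover; to summer learning loss via graduation rate → extracurricular participation → after-school program uptake → summer learning loss); parental involvement (to teacher turnover via parental involvement → test scores → teacher turnover; to summer learning loss via parental involvement → after-school program uptake → summer learning loss).
Every other variable lacks a causal path to at least one of teacher turnover and summer learning loss.

3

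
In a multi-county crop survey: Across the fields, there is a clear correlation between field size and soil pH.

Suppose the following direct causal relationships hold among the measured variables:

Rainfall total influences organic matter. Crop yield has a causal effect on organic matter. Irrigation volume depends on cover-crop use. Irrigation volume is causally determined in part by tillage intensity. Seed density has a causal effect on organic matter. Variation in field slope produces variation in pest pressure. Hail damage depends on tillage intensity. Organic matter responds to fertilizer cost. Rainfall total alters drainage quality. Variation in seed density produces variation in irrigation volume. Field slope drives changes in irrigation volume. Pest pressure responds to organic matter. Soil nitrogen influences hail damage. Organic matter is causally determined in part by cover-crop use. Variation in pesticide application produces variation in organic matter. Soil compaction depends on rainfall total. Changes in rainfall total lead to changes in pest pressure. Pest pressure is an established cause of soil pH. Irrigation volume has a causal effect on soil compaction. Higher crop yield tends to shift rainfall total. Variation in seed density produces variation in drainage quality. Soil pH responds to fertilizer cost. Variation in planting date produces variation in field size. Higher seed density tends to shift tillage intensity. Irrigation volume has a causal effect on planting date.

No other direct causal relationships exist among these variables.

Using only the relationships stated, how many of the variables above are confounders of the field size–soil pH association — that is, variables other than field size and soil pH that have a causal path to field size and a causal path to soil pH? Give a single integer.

3

The common causes are: cover-crop use (to field size via cover-crop use → irrigation volume → planting date → field size; to soil pH via cover-crop use → organic matter → pest pressure → soil pH); field slope (to field size via field slope → irrigation volume → planting date → field size; to soil pH via field slope → pest pressure → soil pH); seed density (to field size via seed density → irrigation volume → planting date → field size; to soil pH via seed density → organic matter → pest pressure → soil pH).
Every other variable lacks a causal path to at least one of field size and soil pH.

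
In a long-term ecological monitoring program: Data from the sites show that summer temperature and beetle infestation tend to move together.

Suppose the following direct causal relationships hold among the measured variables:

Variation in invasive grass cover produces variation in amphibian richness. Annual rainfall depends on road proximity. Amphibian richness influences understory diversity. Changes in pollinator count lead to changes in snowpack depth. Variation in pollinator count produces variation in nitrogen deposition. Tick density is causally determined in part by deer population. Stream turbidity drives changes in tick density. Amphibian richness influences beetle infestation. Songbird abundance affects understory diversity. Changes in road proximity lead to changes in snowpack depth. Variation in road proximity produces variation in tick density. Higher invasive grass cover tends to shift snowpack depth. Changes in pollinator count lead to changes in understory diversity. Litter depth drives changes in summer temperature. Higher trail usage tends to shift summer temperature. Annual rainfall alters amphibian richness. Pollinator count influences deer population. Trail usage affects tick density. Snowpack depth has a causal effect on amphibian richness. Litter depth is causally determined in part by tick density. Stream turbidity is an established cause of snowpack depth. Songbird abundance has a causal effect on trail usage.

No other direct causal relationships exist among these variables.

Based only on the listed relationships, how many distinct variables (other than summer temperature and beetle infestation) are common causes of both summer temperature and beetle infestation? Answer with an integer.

3

The common causes are: pollinator count (to summer temperature via pollinator count → deer population → tick density → litter depth → summer temperature; to beetle infestation via pollinator count → snowpack depth → amphibian richness → beetle infestation); road proximity (to summer temperature via road proximity → tick density → litter depth → summer temperature; to beetle infestation via road proximity → annual rainfall → amphibian richness → beetle infestation); stream turbidity (to summer temperature via stream turbidity → tick density → litter depth → summer temperature; to beetle infestation via stream turbidity → snowpack depth → amphibian richness → beetle infestation).
Every other variable lacks a causal path to at least one of summer temperature and beetle infestation.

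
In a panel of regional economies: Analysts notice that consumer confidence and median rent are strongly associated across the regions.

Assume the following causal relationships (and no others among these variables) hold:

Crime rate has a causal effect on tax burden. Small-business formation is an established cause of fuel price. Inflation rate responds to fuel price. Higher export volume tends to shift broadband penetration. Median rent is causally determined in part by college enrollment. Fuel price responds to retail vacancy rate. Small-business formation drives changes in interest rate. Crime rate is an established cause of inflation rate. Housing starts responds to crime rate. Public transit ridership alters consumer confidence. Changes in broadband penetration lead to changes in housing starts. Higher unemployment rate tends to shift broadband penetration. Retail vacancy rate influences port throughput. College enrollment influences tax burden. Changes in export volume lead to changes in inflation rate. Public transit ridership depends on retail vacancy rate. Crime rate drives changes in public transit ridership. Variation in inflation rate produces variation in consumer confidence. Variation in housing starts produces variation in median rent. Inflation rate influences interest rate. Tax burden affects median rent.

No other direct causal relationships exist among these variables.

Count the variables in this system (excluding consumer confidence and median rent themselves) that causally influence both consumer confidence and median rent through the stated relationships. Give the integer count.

2

The common causes are: crime rate (to consumer confidence via crime rate → inflation rate → consumer confidence; to median rent via crime rate → tax burden → median rent); export volume (to consumer confidence via export volume → inflation rate → consumer confidence; to median rent via export volume → broadband penetration → housing starts → median rent).
Every other variable lacks a causal path to at least one of consumer confidence and median rent.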